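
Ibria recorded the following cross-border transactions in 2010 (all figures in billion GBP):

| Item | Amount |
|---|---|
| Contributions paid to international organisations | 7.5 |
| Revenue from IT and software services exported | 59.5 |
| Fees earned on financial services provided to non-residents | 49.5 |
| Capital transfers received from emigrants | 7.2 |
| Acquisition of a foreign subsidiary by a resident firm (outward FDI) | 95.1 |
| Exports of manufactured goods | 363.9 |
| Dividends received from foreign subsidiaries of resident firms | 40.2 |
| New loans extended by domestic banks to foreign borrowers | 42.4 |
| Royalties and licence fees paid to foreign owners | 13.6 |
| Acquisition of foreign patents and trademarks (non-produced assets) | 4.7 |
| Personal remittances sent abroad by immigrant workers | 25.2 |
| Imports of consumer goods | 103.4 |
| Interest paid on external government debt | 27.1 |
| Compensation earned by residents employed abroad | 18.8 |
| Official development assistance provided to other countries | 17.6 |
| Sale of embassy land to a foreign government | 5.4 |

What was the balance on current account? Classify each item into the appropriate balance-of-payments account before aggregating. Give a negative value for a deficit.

337.5

Goods: 363.9 - 103.4 = 260.5
Services: 49.5 - 13.6 + 59.5 = 95.4
Primary income: 18.8 + 40.2 - 27.1 = 31.9
Secondary income: -17.6 - 25.2 - 7.5 = -50.3
Current account = 260.5 + 95.4 + 31.9 + (-50.3) = 337.5
(Excluded from the current account — capital account: capital transfers received from emigrants 7.2, acquisition of foreign patents and trademarks (non-produced assets) 4.7, sale of embassy land to a foreign government 5.4; financial account: acquisition of a foreign subsidiary by a resident firm (outward FDI) 95.1, new loans extended by domestic banks to foreign borrowers 42.4.)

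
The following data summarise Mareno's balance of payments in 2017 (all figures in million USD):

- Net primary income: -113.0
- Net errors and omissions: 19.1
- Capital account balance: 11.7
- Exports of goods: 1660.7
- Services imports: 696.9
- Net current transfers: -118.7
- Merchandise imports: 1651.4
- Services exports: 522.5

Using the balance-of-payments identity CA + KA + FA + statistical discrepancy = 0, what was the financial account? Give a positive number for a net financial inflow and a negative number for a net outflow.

Goods balance = 1660.7 - 1651.4 = 9.3
Services balance = 522.5 - 696.9 = -174.4
Trade balance (goods + services) = 9.3 + (-174.4) = -165.1
Net primary income = -113.0
Net secondary income = -118.7
Current account = -165.1 + (-113.0) + (-118.7) = -396.8
Financial account = -(-396.8 + 11.7 + 19.1) = 366.0

366.0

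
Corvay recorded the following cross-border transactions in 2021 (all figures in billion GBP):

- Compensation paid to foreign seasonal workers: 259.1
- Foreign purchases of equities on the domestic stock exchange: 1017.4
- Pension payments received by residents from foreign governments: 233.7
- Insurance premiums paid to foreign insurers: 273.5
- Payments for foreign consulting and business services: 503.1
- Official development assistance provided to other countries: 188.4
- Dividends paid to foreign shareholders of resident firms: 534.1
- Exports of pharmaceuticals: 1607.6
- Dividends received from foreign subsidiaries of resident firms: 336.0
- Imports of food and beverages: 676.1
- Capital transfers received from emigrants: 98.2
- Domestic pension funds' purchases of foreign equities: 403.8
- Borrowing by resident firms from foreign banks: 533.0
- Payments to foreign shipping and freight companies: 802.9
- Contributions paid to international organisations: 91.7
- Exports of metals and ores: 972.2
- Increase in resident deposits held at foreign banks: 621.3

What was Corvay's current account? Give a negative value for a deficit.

Goods: 1607.6 + 972.2 - 676.1 = 1903.7
Services: -503.1 - 802.9 - 273.5 = -1579.5
Primary income: -534.1 + 336.0 - 259.1 = -457.2
Secondary income: 233.7 - 188.4 - 91.7 = -46.4
Current account = 1903.7 + (-1579.5) + (-457.2) + (-46.4) = -179.4
(Excluded from the current account — financial account: foreign purchases of equities on the domestic stock exchange 1017.4, domestic pension funds' purchases of foreign equities 403.8, borrowing by resident firms from foreign banks 533.0, increase in resident deposits held at foreign banks 621.3; capital account: capital transfers received from emigrants 98.2.)

-179.4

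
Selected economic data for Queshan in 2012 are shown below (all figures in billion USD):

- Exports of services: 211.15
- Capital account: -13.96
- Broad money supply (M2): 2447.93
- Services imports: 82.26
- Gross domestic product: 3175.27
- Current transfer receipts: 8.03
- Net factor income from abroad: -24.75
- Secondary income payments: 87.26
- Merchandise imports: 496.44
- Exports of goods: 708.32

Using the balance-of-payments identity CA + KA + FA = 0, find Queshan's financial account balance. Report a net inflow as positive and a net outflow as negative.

-222.83

Goods balance = 708.32 - 496.44 = 211.88
Services balance = 211.15 - 82.26 = 128.89
Trade balance (goods + services) = 211.88 + 128.89 = 340.77
Net primary income = -24.75
Net secondary income = 8.03 - 87.26 = -79.23
Current account = 340.77 + (-24.75) + (-79.23) = 236.79
Financial account = -(236.79 + (-13.96)) = -222.83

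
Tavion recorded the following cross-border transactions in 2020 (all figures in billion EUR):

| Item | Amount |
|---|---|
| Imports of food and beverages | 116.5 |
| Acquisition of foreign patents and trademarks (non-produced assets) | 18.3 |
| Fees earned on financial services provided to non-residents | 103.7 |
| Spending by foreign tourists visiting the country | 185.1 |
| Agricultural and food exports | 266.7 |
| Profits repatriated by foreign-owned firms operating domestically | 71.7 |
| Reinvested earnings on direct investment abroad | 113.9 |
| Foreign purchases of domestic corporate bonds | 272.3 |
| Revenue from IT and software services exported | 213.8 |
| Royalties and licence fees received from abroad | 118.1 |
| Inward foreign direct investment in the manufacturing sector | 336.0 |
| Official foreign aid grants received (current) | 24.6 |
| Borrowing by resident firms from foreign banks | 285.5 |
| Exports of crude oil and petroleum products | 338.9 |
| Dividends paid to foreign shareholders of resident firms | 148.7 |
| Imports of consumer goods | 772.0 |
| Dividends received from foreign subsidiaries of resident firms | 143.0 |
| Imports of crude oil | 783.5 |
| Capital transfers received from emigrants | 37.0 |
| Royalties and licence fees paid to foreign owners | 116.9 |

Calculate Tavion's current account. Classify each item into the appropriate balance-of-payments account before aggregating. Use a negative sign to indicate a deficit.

Goods: 338.9 - 116.5 + 266.7 - 783.5 - 772.0 = -1066.4
Services: 185.1 + 118.1 + 213.8 + 103.7 - 116.9 = 503.8
Primary income: -71.7 + 113.9 + 143.0 - 148.7 = 36.5
Secondary income: 24.6
Current account = (-1066.4) + 503.8 + 36.5 + 24.6 = -501.5
(Excluded from the current account — capital account: acquisition of foreign patents and trademarks (non-produced assets) 18.3, capital transfers received from emigrants 37.0; financial account: foreign purchases of domestic corporate bonds 272.3, inward foreign direct investment in the manufacturing sector 336.0, borrowing by resident firms from foreign banks 285.5.)

-501.5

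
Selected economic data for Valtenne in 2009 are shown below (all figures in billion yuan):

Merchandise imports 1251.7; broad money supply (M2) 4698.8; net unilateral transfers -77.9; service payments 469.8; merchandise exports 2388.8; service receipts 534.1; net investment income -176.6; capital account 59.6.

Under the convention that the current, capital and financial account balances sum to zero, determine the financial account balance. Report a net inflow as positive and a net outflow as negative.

-1006.5

Goods balance = 2388.8 - 1251.7 = 1137.1
Services balance = 534.1 - 469.8 = 64.3
Trade balance (goods + services) = 1137.1 + 64.3 = 1201.4
Net primary income = -176.6
Net secondary income = -77.9
Current account = 1201.4 + (-176.6) + (-77.9) = 946.9
Financial account = -(946.9 + 59.6) = -1006.5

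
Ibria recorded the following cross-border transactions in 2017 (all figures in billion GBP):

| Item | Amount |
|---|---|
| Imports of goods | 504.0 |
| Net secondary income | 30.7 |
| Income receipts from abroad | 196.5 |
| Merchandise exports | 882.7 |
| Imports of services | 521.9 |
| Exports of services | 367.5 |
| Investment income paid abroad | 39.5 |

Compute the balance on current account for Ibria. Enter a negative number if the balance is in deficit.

Goods balance = 882.7 - 504.0 = 378.7
Services balance = 367.5 - 521.9 = -154.4
Trade balance (goods + services) = 378.7 + (-154.4) = 224.3
Net primary income = 196.5 - 39.5 = 157.0
Net secondary income = 30.7
Current account = 224.3 + 157.0 + 30.7 = 412.0

412.0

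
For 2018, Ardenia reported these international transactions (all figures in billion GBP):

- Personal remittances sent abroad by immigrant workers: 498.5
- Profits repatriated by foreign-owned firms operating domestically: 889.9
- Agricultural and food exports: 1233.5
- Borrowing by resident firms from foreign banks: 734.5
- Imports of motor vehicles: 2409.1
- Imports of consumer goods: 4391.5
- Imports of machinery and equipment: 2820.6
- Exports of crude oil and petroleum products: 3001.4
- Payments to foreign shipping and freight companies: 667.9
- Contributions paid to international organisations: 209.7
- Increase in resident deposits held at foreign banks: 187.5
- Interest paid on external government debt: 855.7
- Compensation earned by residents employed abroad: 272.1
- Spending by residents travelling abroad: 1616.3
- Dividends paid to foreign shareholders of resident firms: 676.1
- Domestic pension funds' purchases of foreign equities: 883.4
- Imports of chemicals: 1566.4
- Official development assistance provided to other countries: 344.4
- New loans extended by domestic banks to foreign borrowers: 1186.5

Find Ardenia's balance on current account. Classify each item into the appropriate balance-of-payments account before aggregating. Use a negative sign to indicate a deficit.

Goods: 3001.4 - 2820.6 + 1233.5 - 4391.5 - 2409.1 - 1566.4 = -6952.7
Services: -667.9 - 1616.3 = -2284.2
Primary income: -889.9 + 272.1 - 676.1 - 855.7 = -2149.6
Secondary income: -209.7 - 498.5 - 344.4 = -1052.6
Current account = (-6952.7) + (-2284.2) + (-2149.6) + (-1052.6) = -12439.1
(Excluded from the current account — financial account: borrowing by resident firms from foreign banks 734.5, increase in resident deposits held at foreign banks 187.5, domestic pension funds' purchases of foreign equities 883.4, new loans extended by domestic banks to foreign borrowers 1186.5.)

-12439.1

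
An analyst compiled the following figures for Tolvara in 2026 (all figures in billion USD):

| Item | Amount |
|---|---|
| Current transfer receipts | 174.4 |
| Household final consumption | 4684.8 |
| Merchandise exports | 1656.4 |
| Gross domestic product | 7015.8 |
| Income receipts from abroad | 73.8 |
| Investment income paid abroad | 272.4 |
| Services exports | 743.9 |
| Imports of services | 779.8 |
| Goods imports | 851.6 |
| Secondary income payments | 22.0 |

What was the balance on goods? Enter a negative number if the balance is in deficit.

Goods balance = 1656.4 - 851.6 = 804.8

804.8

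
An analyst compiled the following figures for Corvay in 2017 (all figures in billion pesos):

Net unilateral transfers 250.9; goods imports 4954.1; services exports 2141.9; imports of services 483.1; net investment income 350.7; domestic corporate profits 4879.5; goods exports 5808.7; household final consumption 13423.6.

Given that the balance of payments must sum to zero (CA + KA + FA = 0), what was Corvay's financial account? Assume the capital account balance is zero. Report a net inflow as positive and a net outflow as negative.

-3115.0

Goods balance = 5808.7 - 4954.1 = 854.6
Services balance = 2141.9 - 483.1 = 1658.8
Trade balance (goods + services) = 854.6 + 1658.8 = 2513.4
Net primary income = 350.7
Net secondary income = 250.9
Current account = 2513.4 + 350.7 + 250.9 = 3115.0
Financial account = -(3115.0) = -3115.0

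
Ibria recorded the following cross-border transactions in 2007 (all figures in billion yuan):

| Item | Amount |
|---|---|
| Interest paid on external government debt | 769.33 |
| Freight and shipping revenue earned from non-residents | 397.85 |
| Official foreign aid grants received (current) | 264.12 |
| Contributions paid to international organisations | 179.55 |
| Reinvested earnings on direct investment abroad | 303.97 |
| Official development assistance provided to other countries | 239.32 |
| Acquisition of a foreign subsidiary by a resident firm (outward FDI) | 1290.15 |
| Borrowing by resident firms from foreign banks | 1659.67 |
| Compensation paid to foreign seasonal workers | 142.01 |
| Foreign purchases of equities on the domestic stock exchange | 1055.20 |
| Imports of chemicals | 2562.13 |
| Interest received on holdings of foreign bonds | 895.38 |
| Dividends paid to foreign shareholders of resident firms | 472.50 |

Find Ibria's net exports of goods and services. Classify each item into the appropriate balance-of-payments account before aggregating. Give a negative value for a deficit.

Goods: -2562.13
Services: 397.85
Trade balance = -2562.13 + 397.85 = -2164.28
(Excluded from the trade balance — primary income: interest paid on external government debt 769.33, reinvested earnings on direct investment abroad 303.97, compensation paid to foreign seasonal workers 142.01, interest received on holdings of foreign bonds 895.38, dividends paid to foreign shareholders of resident firms 472.50; secondary income: official foreign aid grants received (current) 264.12, contributions paid to international organisations 179.55, official development assistance provided to other countries 239.32; financial account: acquisition of a foreign subsidiary by a resident firm (outward FDI) 1290.15, borrowing by resident firms from foreign banks 1659.67, foreign purchases of equities on the domestic stock exchange 1055.20.)

-2164.28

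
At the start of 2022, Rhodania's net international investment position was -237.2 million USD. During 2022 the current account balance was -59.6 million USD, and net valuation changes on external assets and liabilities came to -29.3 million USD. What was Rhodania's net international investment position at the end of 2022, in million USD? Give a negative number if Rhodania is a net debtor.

-326.1

Change in NIIP = current account + net valuation change = -59.6 + (-29.3) = -88.9
End-of-year NIIP = -237.2 + (-88.9) = -326.1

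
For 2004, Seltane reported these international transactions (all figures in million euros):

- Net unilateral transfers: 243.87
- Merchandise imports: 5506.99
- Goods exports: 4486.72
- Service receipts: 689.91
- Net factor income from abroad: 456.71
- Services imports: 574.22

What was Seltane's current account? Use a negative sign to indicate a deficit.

Goods balance = 4486.72 - 5506.99 = -1020.27
Services balance = 689.91 - 574.22 = 115.69
Trade balance (goods + services) = -1020.27 + 115.69 = -904.58
Net primary income = 456.71
Net secondary income = 243.87
Current account = -904.58 + 456.71 + 243.87 = -204.00

-204.00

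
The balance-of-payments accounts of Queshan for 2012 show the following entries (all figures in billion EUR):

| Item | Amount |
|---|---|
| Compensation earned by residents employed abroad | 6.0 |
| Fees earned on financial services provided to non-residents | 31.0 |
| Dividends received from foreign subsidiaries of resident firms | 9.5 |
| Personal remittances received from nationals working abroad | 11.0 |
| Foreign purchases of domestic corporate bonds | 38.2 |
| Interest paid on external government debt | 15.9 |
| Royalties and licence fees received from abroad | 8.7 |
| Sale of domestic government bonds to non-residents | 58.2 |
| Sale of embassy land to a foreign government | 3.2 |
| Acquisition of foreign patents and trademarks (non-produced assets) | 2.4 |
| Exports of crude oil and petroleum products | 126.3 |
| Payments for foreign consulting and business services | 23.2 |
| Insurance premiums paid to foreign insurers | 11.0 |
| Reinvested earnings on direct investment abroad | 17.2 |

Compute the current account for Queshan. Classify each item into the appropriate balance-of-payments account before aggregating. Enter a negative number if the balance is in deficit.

159.6

Goods: 126.3
Services: 8.7 + 31.0 - 23.2 - 11.0 = 5.5
Primary income: 17.2 + 6.0 + 9.5 - 15.9 = 16.8
Secondary income: 11.0
Current account = 126.3 + 5.5 + 16.8 + 11.0 = 159.6
(Excluded from the current account — financial account: foreign purchases of domestic corporate bonds 38.2, sale of domestic government bonds to non-residents 58.2; capital account: sale of embassy land to a foreign government 3.2, acquisition of foreign patents and trademarks (non-produced assets) 2.4.)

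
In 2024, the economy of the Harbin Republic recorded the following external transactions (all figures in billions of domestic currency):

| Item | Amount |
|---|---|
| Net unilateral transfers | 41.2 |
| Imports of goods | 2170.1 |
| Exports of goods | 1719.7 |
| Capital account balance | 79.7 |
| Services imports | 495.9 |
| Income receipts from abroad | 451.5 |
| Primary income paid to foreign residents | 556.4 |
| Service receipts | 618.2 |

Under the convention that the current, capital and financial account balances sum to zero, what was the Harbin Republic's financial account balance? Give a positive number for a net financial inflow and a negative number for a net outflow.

Goods balance = 1719.7 - 2170.1 = -450.4
Services balance = 618.2 - 495.9 = 122.3
Trade balance (goods + services) = -450.4 + 122.3 = -328.1
Net primary income = 451.5 - 556.4 = -104.9
Net secondary income = 41.2
Current account = -328.1 + (-104.9) + 41.2 = -391.8
Financial account = -(-391.8 + 79.7) = 312.1

312.1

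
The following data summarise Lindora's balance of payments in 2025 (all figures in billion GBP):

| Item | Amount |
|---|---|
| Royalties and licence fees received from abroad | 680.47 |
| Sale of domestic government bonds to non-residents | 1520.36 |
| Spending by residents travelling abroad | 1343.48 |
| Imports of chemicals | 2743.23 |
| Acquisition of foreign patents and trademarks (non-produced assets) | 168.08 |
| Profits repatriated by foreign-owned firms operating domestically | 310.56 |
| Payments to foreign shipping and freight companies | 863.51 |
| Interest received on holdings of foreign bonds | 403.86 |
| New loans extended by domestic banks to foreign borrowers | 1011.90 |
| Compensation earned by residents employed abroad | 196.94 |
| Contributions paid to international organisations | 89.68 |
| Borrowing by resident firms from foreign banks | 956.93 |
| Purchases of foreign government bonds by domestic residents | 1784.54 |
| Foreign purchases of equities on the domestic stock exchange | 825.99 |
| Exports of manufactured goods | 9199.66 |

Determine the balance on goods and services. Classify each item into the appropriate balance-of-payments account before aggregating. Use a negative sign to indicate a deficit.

4929.91

Goods: -2743.23 + 9199.66 = 6456.43
Services: 680.47 - 863.51 - 1343.48 = -1526.52
Trade balance = 6456.43 + (-1526.52) = 4929.91
(Excluded from the trade balance — financial account: sale of domestic government bonds to non-residents 1520.36, new loans extended by domestic banks to foreign borrowers 1011.90, borrowing by resident firms from foreign banks 956.93, purchases of foreign government bonds by domestic residents 1784.54, foreign purchases of equities on the domestic stock exchange 825.99; capital account: acquisition of foreign patents and trademarks (non-produced assets) 168.08; primary income: profits repatriated by foreign-owned firms operating domestically 310.56, interest received on holdings of foreign bonds 403.86, compensation earned by residents employed abroad 196.94; secondary income: contributions paid to international organisations 89.68.)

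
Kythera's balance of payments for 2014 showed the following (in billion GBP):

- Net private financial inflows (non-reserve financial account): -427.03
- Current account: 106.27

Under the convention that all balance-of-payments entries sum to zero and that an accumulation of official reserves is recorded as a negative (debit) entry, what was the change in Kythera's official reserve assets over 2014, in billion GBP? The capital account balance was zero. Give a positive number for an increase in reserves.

Official reserve transactions balance = -(106.27 + (-427.03)) = 320.76
An accumulation of reserves is recorded as a debit (negative entry), so the change in the stock of reserves is the negative of that balance.
Change in official reserves = -(320.76) = -320.76

-320.76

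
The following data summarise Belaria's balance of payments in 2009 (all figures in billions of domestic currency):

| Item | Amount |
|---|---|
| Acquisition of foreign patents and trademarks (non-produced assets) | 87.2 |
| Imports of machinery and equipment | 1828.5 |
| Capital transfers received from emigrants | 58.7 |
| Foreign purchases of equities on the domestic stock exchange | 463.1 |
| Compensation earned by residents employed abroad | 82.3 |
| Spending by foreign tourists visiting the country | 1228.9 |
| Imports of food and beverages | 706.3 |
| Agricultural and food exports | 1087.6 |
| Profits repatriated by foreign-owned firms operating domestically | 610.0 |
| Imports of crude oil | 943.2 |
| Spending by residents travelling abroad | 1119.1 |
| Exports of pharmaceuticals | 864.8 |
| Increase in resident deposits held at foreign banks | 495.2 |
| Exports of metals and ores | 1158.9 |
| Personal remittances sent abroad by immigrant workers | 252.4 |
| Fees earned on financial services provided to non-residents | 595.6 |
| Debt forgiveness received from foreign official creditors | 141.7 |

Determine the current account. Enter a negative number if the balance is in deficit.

-441.4

Goods: 1158.9 + 1087.6 - 706.3 + 864.8 - 943.2 - 1828.5 = -366.7
Services: -1119.1 + 1228.9 + 595.6 = 705.4
Primary income: -610.0 + 82.3 = -527.7
Secondary income: -252.4
Current account = (-366.7) + 705.4 + (-527.7) + (-252.4) = -441.4
(Excluded from the current account — capital account: acquisition of foreign patents and trademarks (non-produced assets) 87.2, capital transfers received from emigrants 58.7, debt forgiveness received from foreign official creditors 141.7; financial account: foreign purchases of equities on the domestic stock exchange 463.1, increase in resident deposits held at foreign banks 495.2.)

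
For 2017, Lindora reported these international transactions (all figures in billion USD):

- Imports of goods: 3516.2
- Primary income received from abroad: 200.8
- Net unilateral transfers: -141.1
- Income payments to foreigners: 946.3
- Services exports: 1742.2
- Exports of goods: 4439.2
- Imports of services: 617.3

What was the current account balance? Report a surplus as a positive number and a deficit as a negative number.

Goods balance = 4439.2 - 3516.2 = 923.0
Services balance = 1742.2 - 617.3 = 1124.9
Trade balance (goods + services) = 923.0 + 1124.9 = 2047.9
Net primary income = 200.8 - 946.3 = -745.5
Net secondary income = -141.1
Current account = 2047.9 + (-745.5) + (-141.1) = 1161.3

1161.3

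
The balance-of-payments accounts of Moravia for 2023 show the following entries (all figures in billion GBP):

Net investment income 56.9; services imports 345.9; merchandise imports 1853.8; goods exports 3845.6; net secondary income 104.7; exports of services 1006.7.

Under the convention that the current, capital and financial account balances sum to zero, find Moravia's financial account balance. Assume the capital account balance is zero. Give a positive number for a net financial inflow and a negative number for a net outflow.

Goods balance = 3845.6 - 1853.8 = 1991.8
Services balance = 1006.7 - 345.9 = 660.8
Trade balance (goods + services) = 1991.8 + 660.8 = 2652.6
Net primary income = 56.9
Net secondary income = 104.7
Current account = 2652.6 + 56.9 + 104.7 = 2814.2
Financial account = -(2814.2) = -2814.2

-2814.2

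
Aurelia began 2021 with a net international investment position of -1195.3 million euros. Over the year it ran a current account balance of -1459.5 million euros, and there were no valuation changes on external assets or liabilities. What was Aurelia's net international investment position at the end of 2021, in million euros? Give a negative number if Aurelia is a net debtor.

-2654.8

With no valuation effects, change in NIIP = current account = -1459.5
End-of-year NIIP = -1195.3 + (-1459.5) = -2654.8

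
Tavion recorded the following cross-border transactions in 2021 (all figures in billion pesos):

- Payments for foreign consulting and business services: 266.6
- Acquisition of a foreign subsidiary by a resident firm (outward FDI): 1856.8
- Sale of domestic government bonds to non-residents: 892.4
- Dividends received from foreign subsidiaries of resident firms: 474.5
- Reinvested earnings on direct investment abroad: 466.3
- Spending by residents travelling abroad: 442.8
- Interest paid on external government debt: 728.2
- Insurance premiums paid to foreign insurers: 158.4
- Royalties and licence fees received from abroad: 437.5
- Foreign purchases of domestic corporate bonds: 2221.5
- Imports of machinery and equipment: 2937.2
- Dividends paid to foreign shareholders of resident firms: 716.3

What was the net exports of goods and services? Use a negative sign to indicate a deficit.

-3367.5

Goods: -2937.2
Services: -266.6 - 158.4 + 437.5 - 442.8 = -430.3
Trade balance = -2937.2 + (-430.3) = -3367.5
(Excluded from the trade balance — financial account: acquisition of a foreign subsidiary by a resident firm (outward FDI) 1856.8, sale of domestic government bonds to non-residents 892.4, foreign purchases of domestic corporate bonds 2221.5; primary income: dividends received from foreign subsidiaries of resident firms 474.5, reinvested earnings on direct investment abroad 466.3, interest paid on external government debt 728.2, dividends paid to foreign shareholders of resident firms 716.3.)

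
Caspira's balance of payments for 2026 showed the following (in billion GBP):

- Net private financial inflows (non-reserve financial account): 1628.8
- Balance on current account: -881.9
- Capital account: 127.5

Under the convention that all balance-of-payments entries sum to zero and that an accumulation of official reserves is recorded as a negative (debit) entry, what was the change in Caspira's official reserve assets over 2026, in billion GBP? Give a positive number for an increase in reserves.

874.4

Official reserve transactions balance = -((-881.9) + 127.5 + 1628.8) = -874.4
An accumulation of reserves is recorded as a debit (negative entry), so the change in the stock of reserves is the negative of that balance.
Change in official reserves = -(-874.4) = 874.4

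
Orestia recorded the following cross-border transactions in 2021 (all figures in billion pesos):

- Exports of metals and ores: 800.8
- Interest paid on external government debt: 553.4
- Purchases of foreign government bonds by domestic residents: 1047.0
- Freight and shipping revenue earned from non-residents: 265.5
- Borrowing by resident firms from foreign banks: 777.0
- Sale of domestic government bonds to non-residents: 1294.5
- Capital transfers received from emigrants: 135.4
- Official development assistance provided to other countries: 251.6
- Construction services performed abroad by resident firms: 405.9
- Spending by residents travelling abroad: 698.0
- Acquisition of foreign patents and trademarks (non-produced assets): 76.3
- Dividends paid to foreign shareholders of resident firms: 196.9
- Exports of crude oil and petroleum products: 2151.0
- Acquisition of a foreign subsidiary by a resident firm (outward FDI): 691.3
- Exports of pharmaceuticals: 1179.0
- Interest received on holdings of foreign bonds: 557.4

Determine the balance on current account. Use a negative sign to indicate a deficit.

Goods: 1179.0 + 2151.0 + 800.8 = 4130.8
Services: 265.5 + 405.9 - 698.0 = -26.6
Primary income: -553.4 - 196.9 + 557.4 = -192.9
Secondary income: -251.6
Current account = 4130.8 + (-26.6) + (-192.9) + (-251.6) = 3659.7
(Excluded from the current account — financial account: purchases of foreign government bonds by domestic residents 1047.0, borrowing by resident firms from foreign banks 777.0, sale of domestic government bonds to non-residents 1294.5, acquisition of a foreign subsidiary by a resident firm (outward FDI) 691.3; capital account: capital transfers received from emigrants 135.4, acquisition of foreign patents and trademarks (non-produced assets) 76.3.)

3659.7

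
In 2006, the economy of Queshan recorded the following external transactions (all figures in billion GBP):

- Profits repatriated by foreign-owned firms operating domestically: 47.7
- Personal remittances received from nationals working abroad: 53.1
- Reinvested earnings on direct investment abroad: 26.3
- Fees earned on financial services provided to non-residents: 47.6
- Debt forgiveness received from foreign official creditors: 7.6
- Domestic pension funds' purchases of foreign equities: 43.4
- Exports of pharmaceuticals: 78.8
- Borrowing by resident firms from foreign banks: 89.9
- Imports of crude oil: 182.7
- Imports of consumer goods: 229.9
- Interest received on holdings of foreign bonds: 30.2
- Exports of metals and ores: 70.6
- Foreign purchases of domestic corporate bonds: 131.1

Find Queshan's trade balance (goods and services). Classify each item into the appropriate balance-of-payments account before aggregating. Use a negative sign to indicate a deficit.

Goods: -229.9 - 182.7 + 78.8 + 70.6 = -263.2
Services: 47.6
Trade balance = -263.2 + 47.6 = -215.6
(Excluded from the trade balance — primary income: profits repatriated by foreign-owned firms operating domestically 47.7, reinvested earnings on direct investment abroad 26.3, interest received on holdings of foreign bonds 30.2; secondary income: personal remittances received from nationals working abroad 53.1; capital account: debt forgiveness received from foreign official creditors 7.6; financial account: domestic pension funds' purchases of foreign equities 43.4, borrowing by resident firms from foreign banks 89.9, foreign purchases of domestic corporate bonds 131.1.)

-215.6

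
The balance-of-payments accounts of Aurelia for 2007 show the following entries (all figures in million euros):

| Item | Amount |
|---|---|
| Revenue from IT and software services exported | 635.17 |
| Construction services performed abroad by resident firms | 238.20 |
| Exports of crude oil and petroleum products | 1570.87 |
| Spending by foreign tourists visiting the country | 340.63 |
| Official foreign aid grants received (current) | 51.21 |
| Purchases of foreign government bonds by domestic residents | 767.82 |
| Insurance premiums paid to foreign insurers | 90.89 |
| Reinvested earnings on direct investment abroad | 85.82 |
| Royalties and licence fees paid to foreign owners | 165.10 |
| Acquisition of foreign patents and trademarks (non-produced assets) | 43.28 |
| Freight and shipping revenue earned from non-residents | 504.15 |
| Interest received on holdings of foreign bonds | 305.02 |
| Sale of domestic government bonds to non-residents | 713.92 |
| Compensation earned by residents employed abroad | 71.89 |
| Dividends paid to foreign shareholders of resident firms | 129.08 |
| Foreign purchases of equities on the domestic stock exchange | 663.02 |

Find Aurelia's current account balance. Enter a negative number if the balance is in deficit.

3417.89

Goods: 1570.87
Services: 340.63 + 504.15 + 635.17 - 165.10 - 90.89 + 238.20 = 1462.16
Primary income: -129.08 + 85.82 + 71.89 + 305.02 = 333.65
Secondary income: 51.21
Current account = 1570.87 + 1462.16 + 333.65 + 51.21 = 3417.89
(Excluded from the current account — financial account: purchases of foreign government bonds by domestic residents 767.82, sale of domestic government bonds to non-residents 713.92, foreign purchases of equities on the domestic stock exchange 663.02; capital account: acquisition of foreign patents and trademarks (non-produced assets) 43.28.)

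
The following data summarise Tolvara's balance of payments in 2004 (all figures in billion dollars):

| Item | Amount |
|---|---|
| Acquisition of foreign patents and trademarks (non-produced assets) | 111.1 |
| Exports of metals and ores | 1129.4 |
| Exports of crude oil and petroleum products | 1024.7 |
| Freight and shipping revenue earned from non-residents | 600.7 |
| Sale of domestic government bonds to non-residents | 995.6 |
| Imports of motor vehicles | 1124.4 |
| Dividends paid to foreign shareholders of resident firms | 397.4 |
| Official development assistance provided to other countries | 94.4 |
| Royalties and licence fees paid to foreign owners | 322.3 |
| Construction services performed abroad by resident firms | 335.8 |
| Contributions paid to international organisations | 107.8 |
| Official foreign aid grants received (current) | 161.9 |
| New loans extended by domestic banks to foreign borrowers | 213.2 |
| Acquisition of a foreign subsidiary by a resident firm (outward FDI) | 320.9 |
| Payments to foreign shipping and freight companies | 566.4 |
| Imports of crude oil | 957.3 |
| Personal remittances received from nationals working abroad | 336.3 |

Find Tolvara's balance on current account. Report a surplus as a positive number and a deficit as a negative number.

Goods: 1129.4 + 1024.7 - 1124.4 - 957.3 = 72.4
Services: -322.3 - 566.4 + 600.7 + 335.8 = 47.8
Primary income: -397.4
Secondary income: 336.3 - 107.8 + 161.9 - 94.4 = 296.0
Current account = 72.4 + 47.8 + (-397.4) + 296.0 = 18.8
(Excluded from the current account — capital account: acquisition of foreign patents and trademarks (non-produced assets) 111.1; financial account: sale of domestic government bonds to non-residents 995.6, new loans extended by domestic banks to foreign borrowers 213.2, acquisition of a foreign subsidiary by a resident firm (outward FDI) 320.9.)

18.8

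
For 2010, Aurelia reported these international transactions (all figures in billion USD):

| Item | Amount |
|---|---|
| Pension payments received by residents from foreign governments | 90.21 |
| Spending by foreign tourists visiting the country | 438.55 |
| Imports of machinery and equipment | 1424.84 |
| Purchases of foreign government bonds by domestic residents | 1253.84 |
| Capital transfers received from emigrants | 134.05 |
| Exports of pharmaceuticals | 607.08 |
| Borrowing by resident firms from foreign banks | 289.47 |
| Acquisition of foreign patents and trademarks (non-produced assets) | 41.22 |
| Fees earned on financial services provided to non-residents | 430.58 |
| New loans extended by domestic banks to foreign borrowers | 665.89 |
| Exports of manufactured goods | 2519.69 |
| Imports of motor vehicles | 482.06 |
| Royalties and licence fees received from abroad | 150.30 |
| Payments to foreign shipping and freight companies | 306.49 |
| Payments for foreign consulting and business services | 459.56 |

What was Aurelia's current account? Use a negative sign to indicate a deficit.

1563.46

Goods: 607.08 - 1424.84 - 482.06 + 2519.69 = 1219.87
Services: -306.49 + 430.58 - 459.56 + 150.30 + 438.55 = 253.38
Secondary income: 90.21
Current account = 1219.87 + 253.38 + 90.21 = 1563.46
(Excluded from the current account — financial account: purchases of foreign government bonds by domestic residents 1253.84, borrowing by resident firms from foreign banks 289.47, new loans extended by domestic banks to foreign borrowers 665.89; capital account: capital transfers received from emigrants 134.05, acquisition of foreign patents and trademarks (non-produced assets) 41.22.)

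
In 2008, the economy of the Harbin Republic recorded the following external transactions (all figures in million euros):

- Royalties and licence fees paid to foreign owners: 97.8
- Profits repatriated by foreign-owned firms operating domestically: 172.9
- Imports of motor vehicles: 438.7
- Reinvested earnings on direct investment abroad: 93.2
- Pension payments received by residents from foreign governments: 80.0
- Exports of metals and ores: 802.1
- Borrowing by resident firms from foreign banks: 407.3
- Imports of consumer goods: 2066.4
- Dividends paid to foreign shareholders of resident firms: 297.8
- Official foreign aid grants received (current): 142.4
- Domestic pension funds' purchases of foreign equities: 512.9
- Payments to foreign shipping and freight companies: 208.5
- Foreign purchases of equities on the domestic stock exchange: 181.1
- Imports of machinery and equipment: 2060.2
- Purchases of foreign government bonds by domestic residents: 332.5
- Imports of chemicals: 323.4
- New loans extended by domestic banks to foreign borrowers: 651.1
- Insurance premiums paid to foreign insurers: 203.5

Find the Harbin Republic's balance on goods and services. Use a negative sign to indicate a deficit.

-4596.4

Goods: -323.4 + 802.1 - 2060.2 - 438.7 - 2066.4 = -4086.6
Services: -97.8 - 203.5 - 208.5 = -509.8
Trade balance = -4086.6 + (-509.8) = -4596.4
(Excluded from the trade balance — primary income: profits repatriated by foreign-owned firms operating domestically 172.9, reinvested earnings on direct investment abroad 93.2, dividends paid to foreign shareholders of resident firms 297.8; secondary income: pension payments received by residents from foreign governments 80.0, official foreign aid grants received (current) 142.4; financial account: borrowing by resident firms from foreign banks 407.3, domestic pension funds' purchases of foreign equities 512.9, foreign purchases of equities on the domestic stock exchange 181.1, purchases of foreign government bonds by domestic residents 332.5, new loans extended by domestic banks to foreign borrowers 651.1.)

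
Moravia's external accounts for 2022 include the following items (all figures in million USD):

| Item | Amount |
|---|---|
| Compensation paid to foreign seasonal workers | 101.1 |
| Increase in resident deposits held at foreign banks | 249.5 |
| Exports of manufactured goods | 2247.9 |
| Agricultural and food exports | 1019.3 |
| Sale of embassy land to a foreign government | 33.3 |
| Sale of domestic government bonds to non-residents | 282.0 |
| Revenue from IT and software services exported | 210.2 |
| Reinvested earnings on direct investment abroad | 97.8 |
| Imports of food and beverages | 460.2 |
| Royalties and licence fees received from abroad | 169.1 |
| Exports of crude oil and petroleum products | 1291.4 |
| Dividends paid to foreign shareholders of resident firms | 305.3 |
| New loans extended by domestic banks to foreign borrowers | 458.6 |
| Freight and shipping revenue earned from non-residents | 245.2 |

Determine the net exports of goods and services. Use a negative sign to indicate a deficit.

4722.9

Goods: 1019.3 - 460.2 + 2247.9 + 1291.4 = 4098.4
Services: 245.2 + 210.2 + 169.1 = 624.5
Trade balance = 4098.4 + 624.5 = 4722.9
(Excluded from the trade balance — primary income: compensation paid to foreign seasonal workers 101.1, reinvested earnings on direct investment abroad 97.8, dividends paid to foreign shareholders of resident firms 305.3; financial account: increase in resident deposits held at foreign banks 249.5, sale of domestic government bonds to non-residents 282.0, new loans extended by domestic banks to foreign borrowers 458.6; capital account: sale of embassy land to a foreign government 33.3.)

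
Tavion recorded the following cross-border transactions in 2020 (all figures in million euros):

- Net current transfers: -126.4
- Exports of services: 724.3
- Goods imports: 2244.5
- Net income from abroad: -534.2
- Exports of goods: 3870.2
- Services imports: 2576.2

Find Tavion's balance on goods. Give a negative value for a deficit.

Goods balance = 3870.2 - 2244.5 = 1625.7

1625.7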